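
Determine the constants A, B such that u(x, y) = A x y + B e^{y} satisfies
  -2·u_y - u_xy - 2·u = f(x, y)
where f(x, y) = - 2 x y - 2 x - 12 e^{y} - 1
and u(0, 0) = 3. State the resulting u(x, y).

Answer: u(x, y) = x y + 3 e^{y}

Derivation:
Substitute the ansatz u = A x y + B e^{y} into the left-hand side.
Derivatives of the ansatz:
  u_y = A x + B e^{y}
  u_xy = A
Term by term:
  -2·u_y = - 2 A x - 2 B e^{y}
  -u_xy = - A
  -2·u = - 2 A x y - 2 B e^{y}
So the left-hand side equals
  - 2 A x y - 2 A x - A - 4 B e^{y}
This must equal f(x, y) = - 2 x y - 2 x - 12 e^{y} - 1 identically.
Matching coefficients of the independent functions:
  [constant term]:  - A = -1
  [x, x y]:  - 2 A = -2
  [e^{y}]:  - 4 B = -12
Solving: A = 1, B = 3.
Check against the point condition:
  u(0, 0) = 3  ⟹  B = 3  ✓
Hence u(x, y) = x y + 3 e^{y}.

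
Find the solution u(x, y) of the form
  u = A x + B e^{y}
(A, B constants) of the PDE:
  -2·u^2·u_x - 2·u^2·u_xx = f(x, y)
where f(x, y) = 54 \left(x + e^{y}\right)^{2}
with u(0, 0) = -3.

Substitute the ansatz u = A x + B e^{y} into the left-hand side.
Derivatives of the ansatz:
  u_x = A
  u_xx = 0
Term by term:
  -2·u^2·u_x = - 2 A^{3} x^{2} - 4 A^{2} B x e^{y} - 2 A B^{2} e^{2 y}
  -2·u^2·u_xx = 0
So the left-hand side equals
  - 2 A^{3} x^{2} - 4 A^{2} B x e^{y} - 2 A B^{2} e^{2 y}
This must equal f(x, y) identically; expanded, f = 54 x^{2} + 108 x e^{y} + 54 e^{2 y}.
Matching coefficients of the independent functions:
  [x^{2}]:  - 2 A^{3} = 54
  [x e^{y}]:  - 4 A^{2} B = 108
  [e^{2 y}]:  - 2 A B^{2} = 54
Solving: A = -3, B = -3.
Check against the point condition:
  u(0, 0) = -3  ⟹  B = -3  ✓
Hence u(x, y) = - 3 x - 3 e^{y}.

Answer: u(x, y) = - 3 x - 3 e^{y}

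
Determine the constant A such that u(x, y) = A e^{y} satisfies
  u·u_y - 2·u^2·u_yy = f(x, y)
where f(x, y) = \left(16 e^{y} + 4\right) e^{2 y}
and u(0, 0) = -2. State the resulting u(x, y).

Substitute the ansatz u = A e^{y} into the left-hand side.
Derivatives of the ansatz:
  u_y = A e^{y}
  u_yy = A e^{y}
Term by term:
  u·u_y = A^{2} e^{2 y}
  -2·u^2·u_yy = - 2 A^{3} e^{3 y}
So the left-hand side equals
  - 2 A^{3} e^{3 y} + A^{2} e^{2 y}
This must equal f(x, y) = \left(16 e^{y} + 4\right) e^{2 y} identically.
Matching coefficients of the independent functions:
  [e^{2 y}]:  A^{2} = 4
  [e^{3 y}]:  - 2 A^{3} = 16
Solving: A = -2.
Check against the point condition:
  u(0, 0) = -2  ⟹  A = -2  ✓
Hence u(x, y) = - 2 e^{y}.

Answer: u(x, y) = - 2 e^{y}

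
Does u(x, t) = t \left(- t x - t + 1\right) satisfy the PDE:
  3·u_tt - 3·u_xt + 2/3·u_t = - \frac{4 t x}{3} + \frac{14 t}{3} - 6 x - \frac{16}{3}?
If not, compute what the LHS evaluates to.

Evaluate each term of the left-hand side for u = t \left(- t x - t + 1\right).
Derivatives:
  u_tt = - 2 x - 2
  u_xt = - 2 t
  u_t = - 2 t x - 2 t + 1
Terms:
  3·u_tt = - 6 x - 6
  -3·u_xt = 6 t
  2/3·u_t = - \frac{4 t x}{3} - \frac{4 t}{3} + \frac{2}{3}
Sum: LHS = - \frac{4 t x}{3} + \frac{14 t}{3} - 6 x - \frac{16}{3}
This is exactly the given right-hand side, so u is a solution.

Answer: Yes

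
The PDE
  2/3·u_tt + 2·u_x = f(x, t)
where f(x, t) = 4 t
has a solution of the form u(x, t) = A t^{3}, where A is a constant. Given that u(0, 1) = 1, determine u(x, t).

Substitute the ansatz u = A t^{3} into the left-hand side.
Derivatives of the ansatz:
  u_tt = 6 A t
  u_x = 0
Term by term:
  2/3·u_tt = 4 A t
  2·u_x = 0
So the left-hand side equals
  4 A t
This must equal f(x, t) = 4 t identically.
Matching coefficients of the independent functions:
  [t]:  4 A = 4
Solving: A = 1.
Check against the point condition:
  u(0, 1) = 1  ⟹  A = 1  ✓
Hence u(x, t) = t^{3}.

Answer: u(x, t) = t^{3}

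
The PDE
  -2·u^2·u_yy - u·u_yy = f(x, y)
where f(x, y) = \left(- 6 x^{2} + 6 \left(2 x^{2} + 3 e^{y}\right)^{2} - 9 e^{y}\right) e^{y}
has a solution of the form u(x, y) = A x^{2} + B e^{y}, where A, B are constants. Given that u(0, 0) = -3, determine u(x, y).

Answer: u(x, y) = - 2 x^{2} - 3 e^{y}

Derivation:
Substitute the ansatz u = A x^{2} + B e^{y} into the left-hand side.
Derivatives of the ansatz:
  u_yy = B e^{y}
Term by term:
  -2·u^2·u_yy = - 2 A^{2} B x^{4} e^{y} - 4 A B^{2} x^{2} e^{2 y} - 2 B^{3} e^{3 y}
  -u·u_yy = - A B x^{2} e^{y} - B^{2} e^{2 y}
So the left-hand side equals
  - 2 A^{2} B x^{4} e^{y} - 4 A B^{2} x^{2} e^{2 y} - A B x^{2} e^{y} - 2 B^{3} e^{3 y} - B^{2} e^{2 y}
This must equal f(x, y) identically; expanded, f = 24 x^{4} e^{y} + 72 x^{2} e^{2 y} - 6 x^{2} e^{y} + 54 e^{3 y} - 9 e^{2 y}.
Matching coefficients of the independent functions:
  [x^{2} e^{y}]:  - A B = -6
  [x^{2} e^{2 y}]:  - 4 A B^{2} = 72
  [x^{4} e^{y}]:  - 2 A^{2} B = 24
  [e^{2 y}]:  - B^{2} = -9
  [e^{3 y}]:  - 2 B^{3} = 54
Solving: A = -2, B = -3.
Check against the point condition:
  u(0, 0) = -3  ⟹  B = -3  ✓
Hence u(x, y) = - 2 x^{2} - 3 e^{y}.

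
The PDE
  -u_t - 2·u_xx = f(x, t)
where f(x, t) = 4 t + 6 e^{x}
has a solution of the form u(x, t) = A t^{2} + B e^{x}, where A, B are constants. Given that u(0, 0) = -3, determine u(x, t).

Substitute the ansatz u = A t^{2} + B e^{x} into the left-hand side.
Derivatives of the ansatz:
  u_t = 2 A t
  u_xx = B e^{x}
Term by term:
  -u_t = - 2 A t
  -2·u_xx = - 2 B e^{x}
So the left-hand side equals
  - 2 A t - 2 B e^{x}
This must equal f(x, t) = 4 t + 6 e^{x} identically.
Matching coefficients of the independent functions:
  [t]:  - 2 A = 4
  [e^{x}]:  - 2 B = 6
Solving: A = -2, B = -3.
Check against the point condition:
  u(0, 0) = -3  ⟹  B = -3  ✓
Hence u(x, t) = - 2 t^{2} - 3 e^{x}.

Answer: u(x, t) = - 2 t^{2} - 3 e^{x}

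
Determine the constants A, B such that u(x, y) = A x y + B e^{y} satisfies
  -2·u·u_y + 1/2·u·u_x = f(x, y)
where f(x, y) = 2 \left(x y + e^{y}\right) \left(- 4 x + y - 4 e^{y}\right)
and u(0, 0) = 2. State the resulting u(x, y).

Answer: u(x, y) = 2 x y + 2 e^{y}

Derivation:
Substitute the ansatz u = A x y + B e^{y} into the left-hand side.
Derivatives of the ansatz:
  u_y = A x + B e^{y}
  u_x = A y
Term by term:
  -2·u·u_y = - 2 A^{2} x^{2} y - 2 A B x y e^{y} - 2 A B x e^{y} - 2 B^{2} e^{2 y}
  1/2·u·u_x = \frac{A^{2} x y^{2}}{2} + \frac{A B y e^{y}}{2}
So the left-hand side equals
  - 2 A^{2} x^{2} y + \frac{A^{2} x y^{2}}{2} - 2 A B x y e^{y} - 2 A B x e^{y} + \frac{A B y e^{y}}{2} - 2 B^{2} e^{2 y}
This must equal f(x, y) identically; expanded, f = - 8 x^{2} y + 2 x y^{2} - 8 x y e^{y} - 8 x e^{y} + 2 y e^{y} - 8 e^{2 y}.
Matching coefficients of the independent functions:
  [x y^{2}]:  \frac{A^{2}}{2} = 2
  [x e^{y}, x y e^{y}]:  - 2 A B = -8
  [x^{2} y]:  - 2 A^{2} = -8
  [y e^{y}]:  \frac{A B}{2} = 2
  [e^{2 y}]:  - 2 B^{2} = -8
These equations allow (A, B) = (-2, -2) or (2, 2).
Impose the point condition(s):
  u(0, 0) = 2  ⟹  B = 2
Only A = 2, B = 2 satisfies everything.
Hence u(x, y) = 2 x y + 2 e^{y}.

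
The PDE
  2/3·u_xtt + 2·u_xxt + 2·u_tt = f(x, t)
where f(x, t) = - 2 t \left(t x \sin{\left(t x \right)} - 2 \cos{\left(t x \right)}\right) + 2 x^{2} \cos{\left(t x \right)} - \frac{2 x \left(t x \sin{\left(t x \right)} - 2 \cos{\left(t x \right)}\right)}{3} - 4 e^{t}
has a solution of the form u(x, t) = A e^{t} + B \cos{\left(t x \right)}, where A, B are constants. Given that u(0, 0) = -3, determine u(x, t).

Answer: u(x, t) = - 2 e^{t} - \cos{\left(t x \right)}

Derivation:
Substitute the ansatz u = A e^{t} + B \cos{\left(t x \right)} into the left-hand side.
Derivatives of the ansatz:
  u_xtt = B t x^{2} \sin{\left(t x \right)} - 2 B x \cos{\left(t x \right)}
  u_xxt = B t^{2} x \sin{\left(t x \right)} - 2 B t \cos{\left(t x \right)}
  u_tt = A e^{t} - B x^{2} \cos{\left(t x \right)}
Term by term:
  2/3·u_xtt = \frac{2 B t x^{2} \sin{\left(t x \right)}}{3} - \frac{4 B x \cos{\left(t x \right)}}{3}
  2·u_xxt = 2 B t^{2} x \sin{\left(t x \right)} - 4 B t \cos{\left(t x \right)}
  2·u_tt = 2 A e^{t} - 2 B x^{2} \cos{\left(t x \right)}
So the left-hand side equals
  2 A e^{t} + 2 B t^{2} x \sin{\left(t x \right)} + \frac{2 B t x^{2} \sin{\left(t x \right)}}{3} - 4 B t \cos{\left(t x \right)} - 2 B x^{2} \cos{\left(t x \right)} - \frac{4 B x \cos{\left(t x \right)}}{3}
This must equal f(x, t) identically; expanded, f = - 2 t^{2} x \sin{\left(t x \right)} - \frac{2 t x^{2} \sin{\left(t x \right)}}{3} + 4 t \cos{\left(t x \right)} + 2 x^{2} \cos{\left(t x \right)} + \frac{4 x \cos{\left(t x \right)}}{3} - 4 e^{t}.
Matching coefficients of the independent functions:
  [t \cos{\left(t x \right)}]:  - 4 B = 4
  [x \cos{\left(t x \right)}]:  - \frac{4 B}{3} = \frac{4}{3}
  [x^{2} \cos{\left(t x \right)}]:  - 2 B = 2
  [t x^{2} \sin{\left(t x \right)}]:  \frac{2 B}{3} = - \frac{2}{3}
  [t^{2} x \sin{\left(t x \right)}]:  2 B = -2
  [e^{t}]:  2 A = -4
Solving: A = -2, B = -1.
Check against the point condition:
  u(0, 0) = -3  ⟹  A + B = -3  ✓
Hence u(x, t) = - 2 e^{t} - \cos{\left(t x \right)}.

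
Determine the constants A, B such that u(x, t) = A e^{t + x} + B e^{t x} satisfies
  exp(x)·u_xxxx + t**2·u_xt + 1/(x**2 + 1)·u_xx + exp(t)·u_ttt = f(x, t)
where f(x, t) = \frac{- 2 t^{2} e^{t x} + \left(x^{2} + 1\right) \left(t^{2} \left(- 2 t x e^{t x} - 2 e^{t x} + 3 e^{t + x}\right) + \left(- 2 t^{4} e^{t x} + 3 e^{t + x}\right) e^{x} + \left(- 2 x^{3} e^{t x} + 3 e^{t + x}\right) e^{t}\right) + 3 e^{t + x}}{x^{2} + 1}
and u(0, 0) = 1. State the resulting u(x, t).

Substitute the ansatz u = A e^{t + x} + B e^{t x} into the left-hand side.
Derivatives of the ansatz:
  u_xxxx = A e^{t} e^{x} + B t^{4} e^{t x}
  u_xt = A e^{t} e^{x} + B t x e^{t x} + B e^{t x}
  u_xx = A e^{t} e^{x} + B t^{2} e^{t x}
  u_ttt = A e^{t} e^{x} + B x^{3} e^{t x}
Term by term:
  exp(x)·u_xxxx = A e^{t} e^{2 x} + B t^{4} e^{x} e^{t x}
  t**2·u_xt = A t^{2} e^{t} e^{x} + B t^{3} x e^{t x} + B t^{2} e^{t x}
  1/(x**2 + 1)·u_xx = \frac{A e^{t} e^{x}}{x^{2} + 1} + \frac{B t^{2} e^{t x}}{x^{2} + 1}
  exp(t)·u_ttt = A e^{2 t} e^{x} + B x^{3} e^{t} e^{t x}
So the left-hand side equals
  A t^{2} e^{t} e^{x} + A e^{2 t} e^{x} + A e^{t} e^{2 x} + \frac{A e^{t} e^{x}}{x^{2} + 1} + B t^{4} e^{x} e^{t x} + B t^{3} x e^{t x} + B t^{2} e^{t x} + \frac{B t^{2} e^{t x}}{x^{2} + 1} + B x^{3} e^{t} e^{t x}
This must equal f(x, t) identically; expanded, f = - 2 t^{4} e^{x} e^{t x} - 2 t^{3} x e^{t x} + 3 t^{2} e^{t} e^{x} - 2 t^{2} e^{t x} - \frac{2 t^{2} e^{t x}}{x^{2} + 1} - 2 x^{3} e^{t} e^{t x} + 3 e^{2 t} e^{x} + 3 e^{t} e^{2 x} + \frac{3 e^{t} e^{x}}{x^{2} + 1}.
Matching coefficients of the independent functions:
  [t^{2} e^{t x}, \frac{t^{2} e^{t x}}{x^{2} + 1}, t^{3} x e^{t x}, t^{4} e^{x} e^{t x}, …]:  B = -2
  [e^{t} e^{2 x}, e^{2 t} e^{x}, t^{2} e^{t} e^{x}, \frac{e^{t} e^{x}}{x^{2} + 1}]:  A = 3
Solving: A = 3, B = -2.
Check against the point condition:
  u(0, 0) = 1  ⟹  A + B = 1  ✓
Hence u(x, t) = - 2 e^{t x} + 3 e^{t + x}.

Answer: u(x, t) = - 2 e^{t x} + 3 e^{t + x}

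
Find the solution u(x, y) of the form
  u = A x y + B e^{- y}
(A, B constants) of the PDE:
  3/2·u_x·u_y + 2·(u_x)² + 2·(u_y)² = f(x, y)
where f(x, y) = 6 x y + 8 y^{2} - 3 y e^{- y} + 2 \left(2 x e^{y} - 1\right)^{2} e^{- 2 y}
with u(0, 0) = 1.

Substitute the ansatz u = A x y + B e^{- y} into the left-hand side.
Derivatives of the ansatz:
  u_x = A y
  u_y = A x - B e^{- y}
Term by term:
  3/2·u_x·u_y = \frac{3 A^{2} x y}{2} - \frac{3 A B y e^{- y}}{2}
  2·(u_x)² = 2 A^{2} y^{2}
  2·(u_y)² = 2 A^{2} x^{2} - 4 A B x e^{- y} + 2 B^{2} e^{- 2 y}
So the left-hand side equals
  2 A^{2} x^{2} + \frac{3 A^{2} x y}{2} + 2 A^{2} y^{2} - 4 A B x e^{- y} - \frac{3 A B y e^{- y}}{2} + 2 B^{2} e^{- 2 y}
This must equal f(x, y) identically; expanded, f = 8 x^{2} + 6 x y - 8 x e^{- y} + 8 y^{2} - 3 y e^{- y} + 2 e^{- 2 y}.
Matching coefficients of the independent functions:
  [x^{2}, y^{2}]:  2 A^{2} = 8
  [x y]:  \frac{3 A^{2}}{2} = 6
  [x e^{- y}]:  - 4 A B = -8
  [y e^{- y}]:  - \frac{3 A B}{2} = -3
  [e^{- 2 y}]:  2 B^{2} = 2
These equations allow (A, B) = (-2, -1) or (2, 1).
Impose the point condition(s):
  u(0, 0) = 1  ⟹  B = 1
Only A = 2, B = 1 satisfies everything.
Hence u(x, y) = 2 x y + e^{- y}.

Answer: u(x, y) = 2 x y + e^{- y}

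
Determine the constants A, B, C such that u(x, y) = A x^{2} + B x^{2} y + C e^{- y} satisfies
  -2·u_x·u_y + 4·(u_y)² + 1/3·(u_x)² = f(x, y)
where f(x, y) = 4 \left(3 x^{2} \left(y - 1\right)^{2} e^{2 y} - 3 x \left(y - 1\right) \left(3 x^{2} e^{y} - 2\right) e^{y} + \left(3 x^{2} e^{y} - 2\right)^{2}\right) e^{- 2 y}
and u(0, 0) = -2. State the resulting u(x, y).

Substitute the ansatz u = A x^{2} + B x^{2} y + C e^{- y} into the left-hand side.
Derivatives of the ansatz:
  u_x = 2 A x + 2 B x y
  u_y = B x^{2} - C e^{- y}
Term by term:
  -2·u_x·u_y = - 4 A B x^{3} + 4 A C x e^{- y} - 4 B^{2} x^{3} y + 4 B C x y e^{- y}
  4·(u_y)² = 4 B^{2} x^{4} - 8 B C x^{2} e^{- y} + 4 C^{2} e^{- 2 y}
  1/3·(u_x)² = \frac{4 A^{2} x^{2}}{3} + \frac{8 A B x^{2} y}{3} + \frac{4 B^{2} x^{2} y^{2}}{3}
So the left-hand side equals
  \frac{4 A^{2} x^{2}}{3} - 4 A B x^{3} + \frac{8 A B x^{2} y}{3} + 4 A C x e^{- y} + 4 B^{2} x^{4} - 4 B^{2} x^{3} y + \frac{4 B^{2} x^{2} y^{2}}{3} - 8 B C x^{2} e^{- y} + 4 B C x y e^{- y} + 4 C^{2} e^{- 2 y}
This must equal f(x, y) identically; expanded, f = 36 x^{4} - 36 x^{3} y + 36 x^{3} + 12 x^{2} y^{2} - 24 x^{2} y + 12 x^{2} - 48 x^{2} e^{- y} + 24 x y e^{- y} - 24 x e^{- y} + 16 e^{- 2 y}.
Matching coefficients of the independent functions:
  [x^{2}]:  \frac{4 A^{2}}{3} = 12
  [x^{3}]:  - 4 A B = 36
  [x^{4}]:  4 B^{2} = 36
  [x e^{- y}]:  4 A C = -24
  [x^{2} y]:  \frac{8 A B}{3} = -24
  [x^{2} y^{2}]:  \frac{4 B^{2}}{3} = 12
  [x^{2} e^{- y}]:  - 8 B C = -48
  [x^{3} y]:  - 4 B^{2} = -36
  [x y e^{- y}]:  4 B C = 24
  [e^{- 2 y}]:  4 C^{2} = 16
These equations allow (A, B, C) = (-3, 3, 2) or (3, -3, -2).
Impose the point condition(s):
  u(0, 0) = -2  ⟹  C = -2
Only A = 3, B = -3, C = -2 satisfies everything.
Hence u(x, y) = - 3 x^{2} y + 3 x^{2} - 2 e^{- y}.

Answer: u(x, y) = - 3 x^{2} y + 3 x^{2} - 2 e^{- y}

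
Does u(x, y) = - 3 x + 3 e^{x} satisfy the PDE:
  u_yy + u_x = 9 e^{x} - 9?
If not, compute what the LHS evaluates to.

Evaluate each term of the left-hand side for u = - 3 x + 3 e^{x}.
Derivatives:
  u_yy = 0
  u_x = 3 e^{x} - 3
Terms:
  u_yy = 0
  u_x = 3 e^{x} - 3
Sum: LHS = 3 e^{x} - 3
Given right-hand side: 9 e^{x} - 9. Difference LHS − RHS = 6 - 6 e^{x} ≠ 0, so u is not a solution.

Answer: No, the LHS evaluates to 3 e^{x} - 3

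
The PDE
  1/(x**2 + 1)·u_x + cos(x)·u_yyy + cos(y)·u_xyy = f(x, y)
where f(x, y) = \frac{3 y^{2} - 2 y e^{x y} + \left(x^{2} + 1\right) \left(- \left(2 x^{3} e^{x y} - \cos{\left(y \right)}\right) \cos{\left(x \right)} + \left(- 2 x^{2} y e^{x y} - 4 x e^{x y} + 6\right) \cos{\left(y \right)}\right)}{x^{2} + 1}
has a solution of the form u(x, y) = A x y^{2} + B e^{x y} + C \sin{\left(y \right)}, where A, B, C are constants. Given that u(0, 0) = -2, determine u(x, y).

Answer: u(x, y) = 3 x y^{2} - 2 e^{x y} - \sin{\left(y \right)}

Derivation:
Substitute the ansatz u = A x y^{2} + B e^{x y} + C \sin{\left(y \right)} into the left-hand side.
Derivatives of the ansatz:
  u_x = A y^{2} + B y e^{x y}
  u_yyy = B x^{3} e^{x y} - C \cos{\left(y \right)}
  u_xyy = 2 A + B x^{2} y e^{x y} + 2 B x e^{x y}
Term by term:
  1/(x**2 + 1)·u_x = \frac{A y^{2}}{x^{2} + 1} + \frac{B y e^{x y}}{x^{2} + 1}
  cos(x)·u_yyy = B x^{3} e^{x y} \cos{\left(x \right)} - C \cos{\left(x \right)} \cos{\left(y \right)}
  cos(y)·u_xyy = 2 A \cos{\left(y \right)} + B x^{2} y e^{x y} \cos{\left(y \right)} + 2 B x e^{x y} \cos{\left(y \right)}
So the left-hand side equals
  \frac{A y^{2}}{x^{2} + 1} + 2 A \cos{\left(y \right)} + B x^{3} e^{x y} \cos{\left(x \right)} + B x^{2} y e^{x y} \cos{\left(y \right)} + 2 B x e^{x y} \cos{\left(y \right)} + \frac{B y e^{x y}}{x^{2} + 1} - C \cos{\left(x \right)} \cos{\left(y \right)}
This must equal f(x, y) identically; expanded, f = - 2 x^{3} e^{x y} \cos{\left(x \right)} - 2 x^{2} y e^{x y} \cos{\left(y \right)} - 4 x e^{x y} \cos{\left(y \right)} + \frac{3 y^{2}}{x^{2} + 1} - \frac{2 y e^{x y}}{x^{2} + 1} + \cos{\left(x \right)} \cos{\left(y \right)} + 6 \cos{\left(y \right)}.
Matching coefficients of the independent functions:
  [\frac{y^{2}}{x^{2} + 1}]:  A = 3
  [\cos{\left(x \right)} \cos{\left(y \right)}]:  - C = 1
  [x e^{x y} \cos{\left(y \right)}]:  2 B = -4
  [x^{3} e^{x y} \cos{\left(x \right)}, \frac{y e^{x y}}{x^{2} + 1}, x^{2} y e^{x y} \cos{\left(y \right)}]:  B = -2
  [\cos{\left(y \right)}]:  2 A = 6
Solving: A = 3, B = -2, C = -1.
Check against the point condition:
  u(0, 0) = -2  ⟹  B = -2  ✓
Hence u(x, y) = 3 x y^{2} - 2 e^{x y} - \sin{\left(y \right)}.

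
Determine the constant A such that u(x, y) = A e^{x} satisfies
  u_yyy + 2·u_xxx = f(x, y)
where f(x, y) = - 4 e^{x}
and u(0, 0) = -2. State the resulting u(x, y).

Substitute the ansatz u = A e^{x} into the left-hand side.
Derivatives of the ansatz:
  u_yyy = 0
  u_xxx = A e^{x}
Term by term:
  u_yyy = 0
  2·u_xxx = 2 A e^{x}
So the left-hand side equals
  2 A e^{x}
This must equal f(x, y) = - 4 e^{x} identically.
Matching coefficients of the independent functions:
  [e^{x}]:  2 A = -4
Solving: A = -2.
Check against the point condition:
  u(0, 0) = -2  ⟹  A = -2  ✓
Hence u(x, y) = - 2 e^{x}.

Answer: u(x, y) = - 2 e^{x}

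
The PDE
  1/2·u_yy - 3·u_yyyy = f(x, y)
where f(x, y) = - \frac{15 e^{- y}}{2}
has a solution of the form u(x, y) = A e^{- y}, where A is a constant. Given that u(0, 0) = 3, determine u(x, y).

Substitute the ansatz u = A e^{- y} into the left-hand side.
Derivatives of the ansatz:
  u_yy = A e^{- y}
  u_yyyy = A e^{- y}
Term by term:
  1/2·u_yy = \frac{A e^{- y}}{2}
  -3·u_yyyy = - 3 A e^{- y}
So the left-hand side equals
  - \frac{5 A e^{- y}}{2}
This must equal f(x, y) = - \frac{15 e^{- y}}{2} identically.
Matching coefficients of the independent functions:
  [e^{- y}]:  - \frac{5 A}{2} = - \frac{15}{2}
Solving: A = 3.
Check against the point condition:
  u(0, 0) = 3  ⟹  A = 3  ✓
Hence u(x, y) = 3 e^{- y}.

Answer: u(x, y) = 3 e^{- y}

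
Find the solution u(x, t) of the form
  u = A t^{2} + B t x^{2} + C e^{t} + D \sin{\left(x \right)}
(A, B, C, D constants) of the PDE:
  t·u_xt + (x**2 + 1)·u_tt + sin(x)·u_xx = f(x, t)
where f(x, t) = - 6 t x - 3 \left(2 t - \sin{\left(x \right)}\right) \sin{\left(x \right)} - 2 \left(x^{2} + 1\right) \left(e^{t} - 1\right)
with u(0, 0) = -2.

Answer: u(x, t) = t^{2} - 3 t x^{2} - 2 e^{t} - 3 \sin{\left(x \right)}

Derivation:
Substitute the ansatz u = A t^{2} + B t x^{2} + C e^{t} + D \sin{\left(x \right)} into the left-hand side.
Derivatives of the ansatz:
  u_xt = 2 B x
  u_tt = 2 A + C e^{t}
  u_xx = 2 B t - D \sin{\left(x \right)}
Term by term:
  t·u_xt = 2 B t x
  (x**2 + 1)·u_tt = 2 A x^{2} + 2 A + C x^{2} e^{t} + C e^{t}
  sin(x)·u_xx = 2 B t \sin{\left(x \right)} - D \sin^{2}{\left(x \right)}
So the left-hand side equals
  2 A x^{2} + 2 A + 2 B t x + 2 B t \sin{\left(x \right)} + C x^{2} e^{t} + C e^{t} - D \sin^{2}{\left(x \right)}
This must equal f(x, t) identically; expanded, f = - 6 t x - 6 t \sin{\left(x \right)} - 2 x^{2} e^{t} + 2 x^{2} - 2 e^{t} + 3 \sin^{2}{\left(x \right)} + 2.
Matching coefficients of the independent functions:
  [constant term, x^{2}]:  2 A = 2
  [t x, t \sin{\left(x \right)}]:  2 B = -6
  [x^{2} e^{t}, e^{t}]:  C = -2
  [\sin^{2}{\left(x \right)}]:  - D = 3
Solving: A = 1, B = -3, C = -2, D = -3.
Check against the point condition:
  u(0, 0) = -2  ⟹  C = -2  ✓
Hence u(x, t) = t^{2} - 3 t x^{2} - 2 e^{t} - 3 \sin{\left(x \right)}.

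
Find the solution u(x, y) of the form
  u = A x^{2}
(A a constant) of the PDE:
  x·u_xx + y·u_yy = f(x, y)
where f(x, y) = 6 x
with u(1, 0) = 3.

Answer: u(x, y) = 3 x^{2}

Derivation:
Substitute the ansatz u = A x^{2} into the left-hand side.
Derivatives of the ansatz:
  u_xx = 2 A
  u_yy = 0
Term by term:
  x·u_xx = 2 A x
  y·u_yy = 0
So the left-hand side equals
  2 A x
This must equal f(x, y) = 6 x identically.
Matching coefficients of the independent functions:
  [x]:  2 A = 6
Solving: A = 3.
Check against the point condition:
  u(1, 0) = 3  ⟹  A = 3  ✓
Hence u(x, y) = 3 x^{2}.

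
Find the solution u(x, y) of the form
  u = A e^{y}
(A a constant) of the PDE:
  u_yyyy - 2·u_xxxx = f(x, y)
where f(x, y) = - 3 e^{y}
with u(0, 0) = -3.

Answer: u(x, y) = - 3 e^{y}

Derivation:
Substitute the ansatz u = A e^{y} into the left-hand side.
Derivatives of the ansatz:
  u_yyyy = A e^{y}
  u_xxxx = 0
Term by term:
  u_yyyy = A e^{y}
  -2·u_xxxx = 0
So the left-hand side equals
  A e^{y}
This must equal f(x, y) = - 3 e^{y} identically.
Matching coefficients of the independent functions:
  [e^{y}]:  A = -3
Solving: A = -3.
Check against the point condition:
  u(0, 0) = -3  ⟹  A = -3  ✓
Hence u(x, y) = - 3 e^{y}.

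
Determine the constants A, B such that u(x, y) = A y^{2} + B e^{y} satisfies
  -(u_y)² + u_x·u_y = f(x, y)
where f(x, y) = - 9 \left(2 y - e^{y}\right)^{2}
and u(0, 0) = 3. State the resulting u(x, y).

Substitute the ansatz u = A y^{2} + B e^{y} into the left-hand side.
Derivatives of the ansatz:
  u_y = 2 A y + B e^{y}
  u_x = 0
Term by term:
  -(u_y)² = - 4 A^{2} y^{2} - 4 A B y e^{y} - B^{2} e^{2 y}
  u_x·u_y = 0
So the left-hand side equals
  - 4 A^{2} y^{2} - 4 A B y e^{y} - B^{2} e^{2 y}
This must equal f(x, y) identically; expanded, f = - 36 y^{2} + 36 y e^{y} - 9 e^{2 y}.
Matching coefficients of the independent functions:
  [y^{2}]:  - 4 A^{2} = -36
  [y e^{y}]:  - 4 A B = 36
  [e^{2 y}]:  - B^{2} = -9
These equations allow (A, B) = (-3, 3) or (3, -3).
Impose the point condition(s):
  u(0, 0) = 3  ⟹  B = 3
Only A = -3, B = 3 satisfies everything.
Hence u(x, y) = - 3 y^{2} + 3 e^{y}.

Answer: u(x, y) = - 3 y^{2} + 3 e^{y}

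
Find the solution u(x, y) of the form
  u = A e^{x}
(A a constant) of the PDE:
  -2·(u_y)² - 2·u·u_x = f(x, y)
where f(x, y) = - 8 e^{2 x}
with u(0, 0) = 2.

Answer: u(x, y) = 2 e^{x}

Derivation:
Substitute the ansatz u = A e^{x} into the left-hand side.
Derivatives of the ansatz:
  u_y = 0
  u_x = A e^{x}
Term by term:
  -2·(u_y)² = 0
  -2·u·u_x = - 2 A^{2} e^{2 x}
So the left-hand side equals
  - 2 A^{2} e^{2 x}
This must equal f(x, y) = - 8 e^{2 x} identically.
Matching coefficients of the independent functions:
  [e^{2 x}]:  - 2 A^{2} = -8
These equations allow (A) = (-2) or (2).
Impose the point condition(s):
  u(0, 0) = 2  ⟹  A = 2
Only A = 2 satisfies everything.
Hence u(x, y) = 2 e^{x}.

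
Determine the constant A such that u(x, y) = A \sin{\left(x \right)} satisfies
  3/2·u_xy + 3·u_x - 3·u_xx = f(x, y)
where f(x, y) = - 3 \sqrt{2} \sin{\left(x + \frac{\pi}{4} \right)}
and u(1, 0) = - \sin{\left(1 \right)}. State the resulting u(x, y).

Substitute the ansatz u = A \sin{\left(x \right)} into the left-hand side.
Derivatives of the ansatz:
  u_xy = 0
  u_x = A \cos{\left(x \right)}
  u_xx = - A \sin{\left(x \right)}
Term by term:
  3/2·u_xy = 0
  3·u_x = 3 A \cos{\left(x \right)}
  -3·u_xx = 3 A \sin{\left(x \right)}
So the left-hand side equals
  3 A \sin{\left(x \right)} + 3 A \cos{\left(x \right)}
This must equal f(x, y) identically; expanded, f = - 3 \sin{\left(x \right)} - 3 \cos{\left(x \right)}.
Matching coefficients of the independent functions:
  [\sin{\left(x \right)}, \cos{\left(x \right)}]:  3 A = -3
Solving: A = -1.
Check against the point condition:
  u(1, 0) = - \sin{\left(1 \right)}  ⟹  A \sin{\left(1 \right)} = - \sin{\left(1 \right)}  ✓
Hence u(x, y) = - \sin{\left(x \right)}.

Answer: u(x, y) = - \sin{\left(x \right)}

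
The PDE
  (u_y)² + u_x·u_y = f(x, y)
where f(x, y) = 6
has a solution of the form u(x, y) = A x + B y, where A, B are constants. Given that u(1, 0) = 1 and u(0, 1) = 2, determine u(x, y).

Substitute the ansatz u = A x + B y into the left-hand side.
Derivatives of the ansatz:
  u_y = B
  u_x = A
Term by term:
  (u_y)² = B^{2}
  u_x·u_y = A B
So the left-hand side equals
  A B + B^{2}
This must equal f(x, y) = 6 identically.
Matching coefficients of the independent functions:
  [constant term]:  A B + B^{2} = 6
These equations do not fix every constant; impose the point condition(s):
  u(1, 0) = 1  ⟹  A = 1
  u(0, 1) = 2  ⟹  B = 2
Solving the combined system: A = 1, B = 2.
Hence u(x, y) = x + 2 y.

Answer: u(x, y) = x + 2 y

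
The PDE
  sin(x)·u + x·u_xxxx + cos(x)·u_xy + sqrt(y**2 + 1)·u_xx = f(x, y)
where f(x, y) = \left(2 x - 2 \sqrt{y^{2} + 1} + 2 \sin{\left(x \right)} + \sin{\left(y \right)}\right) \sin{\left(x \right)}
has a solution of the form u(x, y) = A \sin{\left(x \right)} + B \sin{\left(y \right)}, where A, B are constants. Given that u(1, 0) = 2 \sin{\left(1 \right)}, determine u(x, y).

Substitute the ansatz u = A \sin{\left(x \right)} + B \sin{\left(y \right)} into the left-hand side.
Derivatives of the ansatz:
  u_xxxx = A \sin{\left(x \right)}
  u_xy = 0
  u_xx = - A \sin{\left(x \right)}
Term by term:
  sin(x)·u = A \sin^{2}{\left(x \right)} + B \sin{\left(x \right)} \sin{\left(y \right)}
  x·u_xxxx = A x \sin{\left(x \right)}
  cos(x)·u_xy = 0
  sqrt(y**2 + 1)·u_xx = - A \sqrt{y^{2} + 1} \sin{\left(x \right)}
So the left-hand side equals
  A x \sin{\left(x \right)} - A \sqrt{y^{2} + 1} \sin{\left(x \right)} + A \sin^{2}{\left(x \right)} + B \sin{\left(x \right)} \sin{\left(y \right)}
This must equal f(x, y) identically; expanded, f = 2 x \sin{\left(x \right)} - 2 \sqrt{y^{2} + 1} \sin{\left(x \right)} + 2 \sin^{2}{\left(x \right)} + \sin{\left(x \right)} \sin{\left(y \right)}.
Matching coefficients of the independent functions:
  [x \sin{\left(x \right)}, \sin^{2}{\left(x \right)}]:  A = 2
  [\sqrt{y^{2} + 1} \sin{\left(x \right)}]:  - A = -2
  [\sin{\left(x \right)} \sin{\left(y \right)}]:  B = 1
Solving: A = 2, B = 1.
Check against the point condition:
  u(1, 0) = 2 \sin{\left(1 \right)}  ⟹  A \sin{\left(1 \right)} = 2 \sin{\left(1 \right)}  ✓
Hence u(x, y) = 2 \sin{\left(x \right)} + \sin{\left(y \right)}.

Answer: u(x, y) = 2 \sin{\left(x \right)} + \sin{\left(y \right)}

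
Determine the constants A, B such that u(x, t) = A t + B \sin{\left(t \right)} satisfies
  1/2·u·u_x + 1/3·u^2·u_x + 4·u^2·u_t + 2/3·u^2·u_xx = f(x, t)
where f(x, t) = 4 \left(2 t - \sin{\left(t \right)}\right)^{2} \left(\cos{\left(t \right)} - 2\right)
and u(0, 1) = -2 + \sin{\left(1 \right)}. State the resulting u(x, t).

Answer: u(x, t) = - 2 t + \sin{\left(t \right)}

Derivation:
Substitute the ansatz u = A t + B \sin{\left(t \right)} into the left-hand side.
Derivatives of the ansatz:
  u_x = 0
  u_t = A + B \cos{\left(t \right)}
  u_xx = 0
Term by term:
  1/2·u·u_x = 0
  1/3·u^2·u_x = 0
  4·u^2·u_t = 4 A^{3} t^{2} + 4 A^{2} B t^{2} \cos{\left(t \right)} + 8 A^{2} B t \sin{\left(t \right)} + 8 A B^{2} t \sin{\left(t \right)} \cos{\left(t \right)} + 4 A B^{2} \sin^{2}{\left(t \right)} + 4 B^{3} \sin^{2}{\left(t \right)} \cos{\left(t \right)}
  2/3·u^2·u_xx = 0
So the left-hand side equals
  4 A^{3} t^{2} + 4 A^{2} B t^{2} \cos{\left(t \right)} + 8 A^{2} B t \sin{\left(t \right)} + 8 A B^{2} t \sin{\left(t \right)} \cos{\left(t \right)} + 4 A B^{2} \sin^{2}{\left(t \right)} + 4 B^{3} \sin^{2}{\left(t \right)} \cos{\left(t \right)}
This must equal f(x, t) identically; expanded, f = 16 t^{2} \cos{\left(t \right)} - 32 t^{2} - 16 t \sin{\left(t \right)} \cos{\left(t \right)} + 32 t \sin{\left(t \right)} + 4 \sin^{2}{\left(t \right)} \cos{\left(t \right)} - 8 \sin^{2}{\left(t \right)}.
Matching coefficients of the independent functions:
  [t^{2}]:  4 A^{3} = -32
  [t \sin{\left(t \right)}]:  8 A^{2} B = 32
  [t^{2} \cos{\left(t \right)}]:  4 A^{2} B = 16
  [\sin^{2}{\left(t \right)} \cos{\left(t \right)}]:  4 B^{3} = 4
  [t \sin{\left(t \right)} \cos{\left(t \right)}]:  8 A B^{2} = -16
  [\sin^{2}{\left(t \right)}]:  4 A B^{2} = -8
Solving: A = -2, B = 1.
Check against the point condition:
  u(0, 1) = -2 + \sin{\left(1 \right)}  ⟹  A + B \sin{\left(1 \right)} = -2 + \sin{\left(1 \right)}  ✓
Hence u(x, t) = - 2 t + \sin{\left(t \right)}.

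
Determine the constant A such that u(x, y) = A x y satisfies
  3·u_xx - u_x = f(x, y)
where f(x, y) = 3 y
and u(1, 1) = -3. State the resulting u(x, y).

Substitute the ansatz u = A x y into the left-hand side.
Derivatives of the ansatz:
  u_xx = 0
  u_x = A y
Term by term:
  3·u_xx = 0
  -u_x = - A y
So the left-hand side equals
  - A y
This must equal f(x, y) = 3 y identically.
Matching coefficients of the independent functions:
  [y]:  - A = 3
Solving: A = -3.
Check against the point condition:
  u(1, 1) = -3  ⟹  A = -3  ✓
Hence u(x, y) = - 3 x y.

Answer: u(x, y) = - 3 x y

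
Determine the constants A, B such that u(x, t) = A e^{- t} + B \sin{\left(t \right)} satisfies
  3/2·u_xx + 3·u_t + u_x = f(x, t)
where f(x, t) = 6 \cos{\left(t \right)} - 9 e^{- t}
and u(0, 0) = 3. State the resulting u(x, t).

Substitute the ansatz u = A e^{- t} + B \sin{\left(t \right)} into the left-hand side.
Derivatives of the ansatz:
  u_xx = 0
  u_t = - A e^{- t} + B \cos{\left(t \right)}
  u_x = 0
Term by term:
  3/2·u_xx = 0
  3·u_t = - 3 A e^{- t} + 3 B \cos{\left(t \right)}
  u_x = 0
So the left-hand side equals
  - 3 A e^{- t} + 3 B \cos{\left(t \right)}
This must equal f(x, t) = 6 \cos{\left(t \right)} - 9 e^{- t} identically.
Matching coefficients of the independent functions:
  [e^{- t}]:  - 3 A = -9
  [\cos{\left(t \right)}]:  3 B = 6
Solving: A = 3, B = 2.
Check against the point condition:
  u(0, 0) = 3  ⟹  A = 3  ✓
Hence u(x, t) = 2 \sin{\left(t \right)} + 3 e^{- t}.

Answer: u(x, t) = 2 \sin{\left(t \right)} + 3 e^{- t}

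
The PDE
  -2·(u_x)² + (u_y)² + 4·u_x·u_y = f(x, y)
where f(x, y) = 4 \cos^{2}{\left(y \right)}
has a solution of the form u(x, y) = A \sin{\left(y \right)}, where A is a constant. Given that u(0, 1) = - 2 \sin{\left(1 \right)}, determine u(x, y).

Answer: u(x, y) = - 2 \sin{\left(y \right)}

Derivation:
Substitute the ansatz u = A \sin{\left(y \right)} into the left-hand side.
Derivatives of the ansatz:
  u_x = 0
  u_y = A \cos{\left(y \right)}
Term by term:
  -2·(u_x)² = 0
  (u_y)² = A^{2} \cos^{2}{\left(y \right)}
  4·u_x·u_y = 0
So the left-hand side equals
  A^{2} \cos^{2}{\left(y \right)}
This must equal f(x, y) = 4 \cos^{2}{\left(y \right)} identically.
Matching coefficients of the independent functions:
  [\cos^{2}{\left(y \right)}]:  A^{2} = 4
These equations allow (A) = (-2) or (2).
Impose the point condition(s):
  u(0, 1) = - 2 \sin{\left(1 \right)}  ⟹  A \sin{\left(1 \right)} = - 2 \sin{\left(1 \right)}
Only A = -2 satisfies everything.
Hence u(x, y) = - 2 \sin{\left(y \right)}.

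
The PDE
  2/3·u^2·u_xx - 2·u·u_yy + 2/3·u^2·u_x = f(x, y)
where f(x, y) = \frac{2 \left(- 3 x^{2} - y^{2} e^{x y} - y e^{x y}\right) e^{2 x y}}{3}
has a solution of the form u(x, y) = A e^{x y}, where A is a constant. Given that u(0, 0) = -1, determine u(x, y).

Answer: u(x, y) = - e^{x y}

Derivation:
Substitute the ansatz u = A e^{x y} into the left-hand side.
Derivatives of the ansatz:
  u_xx = A y^{2} e^{x y}
  u_yy = A x^{2} e^{x y}
  u_x = A y e^{x y}
Term by term:
  2/3·u^2·u_xx = \frac{2 A^{3} y^{2} e^{3 x y}}{3}
  -2·u·u_yy = - 2 A^{2} x^{2} e^{2 x y}
  2/3·u^2·u_x = \frac{2 A^{3} y e^{3 x y}}{3}
So the left-hand side equals
  \frac{2 A^{3} y^{2} e^{3 x y}}{3} + \frac{2 A^{3} y e^{3 x y}}{3} - 2 A^{2} x^{2} e^{2 x y}
This must equal f(x, y) identically; expanded, f = - 2 x^{2} e^{2 x y} - \frac{2 y^{2} e^{3 x y}}{3} - \frac{2 y e^{3 x y}}{3}.
Matching coefficients of the independent functions:
  [x^{2} e^{2 x y}]:  - 2 A^{2} = -2
  [y e^{3 x y}, y^{2} e^{3 x y}]:  \frac{2 A^{3}}{3} = - \frac{2}{3}
Solving: A = -1.
Check against the point condition:
  u(0, 0) = -1  ⟹  A = -1  ✓
Hence u(x, y) = - e^{x y}.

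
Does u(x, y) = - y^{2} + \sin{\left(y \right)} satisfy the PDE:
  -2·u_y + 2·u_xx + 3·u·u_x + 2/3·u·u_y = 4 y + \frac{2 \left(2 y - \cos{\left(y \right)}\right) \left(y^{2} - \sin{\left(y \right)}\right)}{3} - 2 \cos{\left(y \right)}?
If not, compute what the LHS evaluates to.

Evaluate each term of the left-hand side for u = - y^{2} + \sin{\left(y \right)}.
Derivatives:
  u_y = - 2 y + \cos{\left(y \right)}
  u_xx = 0
  u_x = 0
Terms:
  -2·u_y = 4 y - 2 \cos{\left(y \right)}
  2·u_xx = 0
  3·u·u_x = 0
  2/3·u·u_y = \frac{2 \left(2 y - \cos{\left(y \right)}\right) \left(y^{2} - \sin{\left(y \right)}\right)}{3}
Sum: LHS = 4 y + \frac{2 \left(2 y - \cos{\left(y \right)}\right) \left(y^{2} - \sin{\left(y \right)}\right)}{3} - 2 \cos{\left(y \right)}
This is exactly the given right-hand side, so u is a solution.

Answer: Yes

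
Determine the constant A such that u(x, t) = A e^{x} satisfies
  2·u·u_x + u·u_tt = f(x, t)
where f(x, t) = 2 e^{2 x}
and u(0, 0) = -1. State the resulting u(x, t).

Substitute the ansatz u = A e^{x} into the left-hand side.
Derivatives of the ansatz:
  u_x = A e^{x}
  u_tt = 0
Term by term:
  2·u·u_x = 2 A^{2} e^{2 x}
  u·u_tt = 0
So the left-hand side equals
  2 A^{2} e^{2 x}
This must equal f(x, t) = 2 e^{2 x} identically.
Matching coefficients of the independent functions:
  [e^{2 x}]:  2 A^{2} = 2
These equations allow (A) = (-1) or (1).
Impose the point condition(s):
  u(0, 0) = -1  ⟹  A = -1
Only A = -1 satisfies everything.
Hence u(x, t) = - e^{x}.

Answer: u(x, t) = - e^{x}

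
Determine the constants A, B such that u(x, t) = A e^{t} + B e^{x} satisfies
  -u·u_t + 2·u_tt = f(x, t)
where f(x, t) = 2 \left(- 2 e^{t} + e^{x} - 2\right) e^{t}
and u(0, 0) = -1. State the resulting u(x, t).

Substitute the ansatz u = A e^{t} + B e^{x} into the left-hand side.
Derivatives of the ansatz:
  u_t = A e^{t}
  u_tt = A e^{t}
Term by term:
  -u·u_t = - A^{2} e^{2 t} - A B e^{t} e^{x}
  2·u_tt = 2 A e^{t}
So the left-hand side equals
  - A^{2} e^{2 t} - A B e^{t} e^{x} + 2 A e^{t}
This must equal f(x, t) identically; expanded, f = - 4 e^{2 t} + 2 e^{t} e^{x} - 4 e^{t}.
Matching coefficients of the independent functions:
  [e^{t} e^{x}]:  - A B = 2
  [e^{t}]:  2 A = -4
  [e^{2 t}]:  - A^{2} = -4
Solving: A = -2, B = 1.
Check against the point condition:
  u(0, 0) = -1  ⟹  A + B = -1  ✓
Hence u(x, t) = - 2 e^{t} + e^{x}.

Answer: u(x, t) = - 2 e^{t} + e^{x}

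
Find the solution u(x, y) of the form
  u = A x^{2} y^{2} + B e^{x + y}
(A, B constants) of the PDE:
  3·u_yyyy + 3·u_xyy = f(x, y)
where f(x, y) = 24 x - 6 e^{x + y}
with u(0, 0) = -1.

Substitute the ansatz u = A x^{2} y^{2} + B e^{x + y} into the left-hand side.
Derivatives of the ansatz:
  u_yyyy = B e^{x} e^{y}
  u_xyy = 4 A x + B e^{x} e^{y}
Term by term:
  3·u_yyyy = 3 B e^{x} e^{y}
  3·u_xyy = 12 A x + 3 B e^{x} e^{y}
So the left-hand side equals
  12 A x + 6 B e^{x} e^{y}
This must equal f(x, y) identically; expanded, f = 24 x - 6 e^{x} e^{y}.
Matching coefficients of the independent functions:
  [x]:  12 A = 24
  [e^{x} e^{y}]:  6 B = -6
Solving: A = 2, B = -1.
Check against the point condition:
  u(0, 0) = -1  ⟹  B = -1  ✓
Hence u(x, y) = 2 x^{2} y^{2} - e^{x + y}.

Answer: u(x, y) = 2 x^{2} y^{2} - e^{x + y}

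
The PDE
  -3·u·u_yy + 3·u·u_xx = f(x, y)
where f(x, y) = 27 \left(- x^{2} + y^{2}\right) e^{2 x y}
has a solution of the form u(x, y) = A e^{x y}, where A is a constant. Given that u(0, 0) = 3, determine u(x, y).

Answer: u(x, y) = 3 e^{x y}

Derivation:
Substitute the ansatz u = A e^{x y} into the left-hand side.
Derivatives of the ansatz:
  u_yy = A x^{2} e^{x y}
  u_xx = A y^{2} e^{x y}
Term by term:
  -3·u·u_yy = - 3 A^{2} x^{2} e^{2 x y}
  3·u·u_xx = 3 A^{2} y^{2} e^{2 x y}
So the left-hand side equals
  - 3 A^{2} x^{2} e^{2 x y} + 3 A^{2} y^{2} e^{2 x y}
This must equal f(x, y) identically; expanded, f = - 27 x^{2} e^{2 x y} + 27 y^{2} e^{2 x y}.
Matching coefficients of the independent functions:
  [x^{2} e^{2 x y}]:  - 3 A^{2} = -27
  [y^{2} e^{2 x y}]:  3 A^{2} = 27
These equations allow (A) = (-3) or (3).
Impose the point condition(s):
  u(0, 0) = 3  ⟹  A = 3
Only A = 3 satisfies everything.
Hence u(x, y) = 3 e^{x y}.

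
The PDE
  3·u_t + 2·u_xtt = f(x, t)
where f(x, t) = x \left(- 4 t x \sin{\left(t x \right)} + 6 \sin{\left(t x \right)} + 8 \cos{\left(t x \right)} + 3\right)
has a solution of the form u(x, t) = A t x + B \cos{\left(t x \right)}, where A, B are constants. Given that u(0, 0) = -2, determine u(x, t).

Substitute the ansatz u = A t x + B \cos{\left(t x \right)} into the left-hand side.
Derivatives of the ansatz:
  u_t = A x - B x \sin{\left(t x \right)}
  u_xtt = B t x^{2} \sin{\left(t x \right)} - 2 B x \cos{\left(t x \right)}
Term by term:
  3·u_t = 3 A x - 3 B x \sin{\left(t x \right)}
  2·u_xtt = 2 B t x^{2} \sin{\left(t x \right)} - 4 B x \cos{\left(t x \right)}
So the left-hand side equals
  3 A x + 2 B t x^{2} \sin{\left(t x \right)} - 3 B x \sin{\left(t x \right)} - 4 B x \cos{\left(t x \right)}
This must equal f(x, t) identically; expanded, f = - 4 t x^{2} \sin{\left(t x \right)} + 6 x \sin{\left(t x \right)} + 8 x \cos{\left(t x \right)} + 3 x.
Matching coefficients of the independent functions:
  [x]:  3 A = 3
  [x \sin{\left(t x \right)}]:  - 3 B = 6
  [x \cos{\left(t x \right)}]:  - 4 B = 8
  [t x^{2} \sin{\left(t x \right)}]:  2 B = -4
Solving: A = 1, B = -2.
Check against the point condition:
  u(0, 0) = -2  ⟹  B = -2  ✓
Hence u(x, t) = t x - 2 \cos{\left(t x \right)}.

Answer: u(x, t) = t x - 2 \cos{\left(t x \right)}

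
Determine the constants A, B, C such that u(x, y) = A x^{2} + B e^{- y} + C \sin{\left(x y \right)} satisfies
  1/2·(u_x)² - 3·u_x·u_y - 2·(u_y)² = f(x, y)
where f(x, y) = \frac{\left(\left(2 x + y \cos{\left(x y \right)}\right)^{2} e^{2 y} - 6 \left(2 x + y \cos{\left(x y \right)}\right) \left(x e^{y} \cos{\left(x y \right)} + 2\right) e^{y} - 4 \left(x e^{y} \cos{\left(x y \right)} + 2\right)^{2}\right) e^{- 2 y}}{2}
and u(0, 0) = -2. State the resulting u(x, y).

Substitute the ansatz u = A x^{2} + B e^{- y} + C \sin{\left(x y \right)} into the left-hand side.
Derivatives of the ansatz:
  u_x = 2 A x + C y \cos{\left(x y \right)}
  u_y = - B e^{- y} + C x \cos{\left(x y \right)}
Term by term:
  1/2·(u_x)² = 2 A^{2} x^{2} + 2 A C x y \cos{\left(x y \right)} + \frac{C^{2} y^{2} \cos^{2}{\left(x y \right)}}{2}
  -3·u_x·u_y = 6 A B x e^{- y} - 6 A C x^{2} \cos{\left(x y \right)} + 3 B C y e^{- y} \cos{\left(x y \right)} - 3 C^{2} x y \cos^{2}{\left(x y \right)}
  -2·(u_y)² = - 2 B^{2} e^{- 2 y} + 4 B C x e^{- y} \cos{\left(x y \right)} - 2 C^{2} x^{2} \cos^{2}{\left(x y \right)}
So the left-hand side equals
  2 A^{2} x^{2} + 6 A B x e^{- y} - 6 A C x^{2} \cos{\left(x y \right)} + 2 A C x y \cos{\left(x y \right)} - 2 B^{2} e^{- 2 y} + 4 B C x e^{- y} \cos{\left(x y \right)} + 3 B C y e^{- y} \cos{\left(x y \right)} - 2 C^{2} x^{2} \cos^{2}{\left(x y \right)} - 3 C^{2} x y \cos^{2}{\left(x y \right)} + \frac{C^{2} y^{2} \cos^{2}{\left(x y \right)}}{2}
This must equal f(x, y) identically; expanded, f = - 2 x^{2} \cos^{2}{\left(x y \right)} - 6 x^{2} \cos{\left(x y \right)} + 2 x^{2} - 3 x y \cos^{2}{\left(x y \right)} + 2 x y \cos{\left(x y \right)} - 8 x e^{- y} \cos{\left(x y \right)} - 12 x e^{- y} + \frac{y^{2} \cos^{2}{\left(x y \right)}}{2} - 6 y e^{- y} \cos{\left(x y \right)} - 8 e^{- 2 y}.
Matching coefficients of the independent functions:
  [x^{2}]:  2 A^{2} = 2
  [x e^{- y}]:  6 A B = -12
  [x^{2} \cos{\left(x y \right)}]:  - 6 A C = -6
  [x^{2} \cos^{2}{\left(x y \right)}]:  - 2 C^{2} = -2
  [y^{2} \cos^{2}{\left(x y \right)}]:  \frac{C^{2}}{2} = \frac{1}{2}
  [x y \cos{\left(x y \right)}]:  2 A C = 2
  [x y \cos^{2}{\left(x y \right)}]:  - 3 C^{2} = -3
  [x e^{- y} \cos{\left(x y \right)}]:  4 B C = -8
  [y e^{- y} \cos{\left(x y \right)}]:  3 B C = -6
  [e^{- 2 y}]:  - 2 B^{2} = -8
These equations allow (A, B, C) = (-1, 2, -1) or (1, -2, 1).
Impose the point condition(s):
  u(0, 0) = -2  ⟹  B = -2
Only A = 1, B = -2, C = 1 satisfies everything.
Hence u(x, y) = x^{2} + \sin{\left(x y \right)} - 2 e^{- y}.

Answer: u(x, y) = x^{2} + \sin{\left(x y \right)} - 2 e^{- y}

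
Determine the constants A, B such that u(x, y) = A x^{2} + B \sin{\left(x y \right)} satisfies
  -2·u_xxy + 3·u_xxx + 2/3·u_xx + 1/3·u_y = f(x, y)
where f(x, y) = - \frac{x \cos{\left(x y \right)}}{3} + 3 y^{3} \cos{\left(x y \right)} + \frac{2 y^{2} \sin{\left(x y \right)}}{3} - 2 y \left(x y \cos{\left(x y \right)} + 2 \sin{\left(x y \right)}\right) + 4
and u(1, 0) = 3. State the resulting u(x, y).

Substitute the ansatz u = A x^{2} + B \sin{\left(x y \right)} into the left-hand side.
Derivatives of the ansatz:
  u_xxy = - B x y^{2} \cos{\left(x y \right)} - 2 B y \sin{\left(x y \right)}
  u_xxx = - B y^{3} \cos{\left(x y \right)}
  u_xx = 2 A - B y^{2} \sin{\left(x y \right)}
  u_y = B x \cos{\left(x y \right)}
Term by term:
  -2·u_xxy = 2 B x y^{2} \cos{\left(x y \right)} + 4 B y \sin{\left(x y \right)}
  3·u_xxx = - 3 B y^{3} \cos{\left(x y \right)}
  2/3·u_xx = \frac{4 A}{3} - \frac{2 B y^{2} \sin{\left(x y \right)}}{3}
  1/3·u_y = \frac{B x \cos{\left(x y \right)}}{3}
So the left-hand side equals
  \frac{4 A}{3} + 2 B x y^{2} \cos{\left(x y \right)} + \frac{B x \cos{\left(x y \right)}}{3} - 3 B y^{3} \cos{\left(x y \right)} - \frac{2 B y^{2} \sin{\left(x y \right)}}{3} + 4 B y \sin{\left(x y \right)}
This must equal f(x, y) identically; expanded, f = - 2 x y^{2} \cos{\left(x y \right)} - \frac{x \cos{\left(x y \right)}}{3} + 3 y^{3} \cos{\left(x y \right)} + \frac{2 y^{2} \sin{\left(x y \right)}}{3} - 4 y \sin{\left(x y \right)} + 4.
Matching coefficients of the independent functions:
  [constant term]:  \frac{4 A}{3} = 4
  [x \cos{\left(x y \right)}]:  \frac{B}{3} = - \frac{1}{3}
  [y \sin{\left(x y \right)}]:  4 B = -4
  [y^{2} \sin{\left(x y \right)}]:  - \frac{2 B}{3} = \frac{2}{3}
  [y^{3} \cos{\left(x y \right)}]:  - 3 B = 3
  [x y^{2} \cos{\left(x y \right)}]:  2 B = -2
Solving: A = 3, B = -1.
Check against the point condition:
  u(1, 0) = 3  ⟹  A = 3  ✓
Hence u(x, y) = 3 x^{2} - \sin{\left(x y \right)}.

Answer: u(x, y) = 3 x^{2} - \sin{\left(x y \right)}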